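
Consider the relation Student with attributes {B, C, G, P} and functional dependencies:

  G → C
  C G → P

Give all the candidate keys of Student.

{B, G}⁺: G→C adds C; CG→P adds P → {B, C, G, P}. Minimal: {G}⁺ = {C, G, P}; {B}⁺ = {B} — none reach the full schema.
No other minimal superkey exists.

(B, G)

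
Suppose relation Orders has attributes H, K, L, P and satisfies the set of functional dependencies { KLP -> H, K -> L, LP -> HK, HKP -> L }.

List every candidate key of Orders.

KP, LP

{K, P}⁺: K→L adds L; LP→HK adds H → {H, K, L, P}.
{L, P}⁺: LP→HK adds H, K → {H, K, L, P}.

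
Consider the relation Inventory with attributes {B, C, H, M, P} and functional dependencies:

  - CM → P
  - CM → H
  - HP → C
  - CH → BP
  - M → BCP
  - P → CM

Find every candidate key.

{M}⁺: M→BCP adds B, C, P; CM→H adds H → {B, C, H, M, P}.
{P}⁺: P→CM adds C, M; CM→H adds H; CH→BP adds B → {B, C, H, M, P}.
{C, H}⁺: CH→BP adds B, P; P→CM adds M → {B, C, H, M, P}. Minimal: {H}⁺ = {H}; {C}⁺ = {C} — none reach the full schema.
Any other superkey contains one of these as a subset, so there are no further candidate keys.

(M), (P), (C, H)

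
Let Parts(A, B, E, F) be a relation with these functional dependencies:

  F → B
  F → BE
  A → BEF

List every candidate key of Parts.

{A}

Attribute A never appears on the right-hand side of any dependency, so A must belong to every candidate key.
{A}⁺ = {A, B, E, F}, which is all of the schema, so {A} is the only candidate key.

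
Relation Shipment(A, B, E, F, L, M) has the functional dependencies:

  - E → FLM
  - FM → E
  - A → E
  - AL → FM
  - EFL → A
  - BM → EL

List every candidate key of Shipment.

AB, BE, BM

Attribute B never appears on the right-hand side of any dependency, so B must belong to every candidate key.
{B}⁺ = {B}, which is not all of the schema, so we must add further attributes.
{A, B}⁺: A→E adds E; E→FLM adds F, L, M → {A, B, E, F, L, M}. Minimal: {B}⁺ = {B}; {A}⁺ = {A, E, F, L, M} — none reach the full schema.
{B, E}⁺: E→FLM adds F, L, M; EFL→A adds A → {A, B, E, F, L, M}. Minimal: {E}⁺ = {A, E, F, L, M}; {B}⁺ = {B} — none reach the full schema.
{B, M}⁺: BM→EL adds E, L; E→FLM adds F; EFL→A adds A → {A, B, E, F, L, M}. Minimal: {M}⁺ = {M}; {B}⁺ = {B} — none reach the full schema.
Any other superkey contains one of these as a subset, so there are no further candidate keys.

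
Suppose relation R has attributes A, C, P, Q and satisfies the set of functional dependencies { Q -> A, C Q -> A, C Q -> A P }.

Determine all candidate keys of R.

{C, Q}⁺: Q→A adds A; CQ→AP adds P → {A, C, P, Q}. Minimal: {Q}⁺ = {A, Q}; {C}⁺ = {C} — none reach the full schema.
No other minimal superkey exists.

(C, Q)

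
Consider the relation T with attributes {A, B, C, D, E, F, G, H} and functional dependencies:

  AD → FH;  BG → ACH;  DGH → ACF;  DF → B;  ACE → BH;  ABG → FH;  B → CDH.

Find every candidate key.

Attributes E, G never appear on any right-hand side, so every candidate key must contain {E, G}.
{E, G}⁺ = {E, G}, which is not all of the schema, so we must add further attributes.
{B, E, G}⁺: BG→ACH adds A, C, H; ABG→FH adds F; B→CDH adds D → {A, B, C, D, E, F, G, H}.
{A, C, E, G}⁺: ACE→BH adds B, H; ABG→FH adds F; B→CDH adds D → {A, B, C, D, E, F, G, H}.
{A, D, E, G}⁺: AD→FH adds F, H; DGH→ACF adds C; DF→B adds B → {A, B, C, D, E, F, G, H}.
{D, E, F, G}⁺: DF→B adds B; B→CDH adds C, H; BG→ACH adds A → {A, B, C, D, E, F, G, H}.
{D, E, G, H}⁺: DGH→ACF adds A, C, F; DF→B adds B → {A, B, C, D, E, F, G, H}.

{B, E, G}; {A, C, E, G}; {A, D, E, G}; {D, E, F, G}; {D, E, G, H}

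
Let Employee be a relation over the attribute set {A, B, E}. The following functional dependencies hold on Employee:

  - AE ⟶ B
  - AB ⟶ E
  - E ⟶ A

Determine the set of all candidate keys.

E; AB

{E}⁺: E→A adds A; AE→B adds B → {A, B, E}.
{A, B}⁺: AB→E adds E → {A, B, E}. Minimal: {B}⁺ = {B}; {A}⁺ = {A} — none reach the full schema.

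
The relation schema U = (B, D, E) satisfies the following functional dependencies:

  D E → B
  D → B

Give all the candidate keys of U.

DE

{D, E}⁺: DE→B adds B → {B, D, E}. Minimal: {E}⁺ = {E}; {D}⁺ = {B, D} — none reach the full schema.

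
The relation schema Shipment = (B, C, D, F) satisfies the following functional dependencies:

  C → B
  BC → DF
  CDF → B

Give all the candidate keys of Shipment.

Attribute C never appears on the right-hand side of any dependency, so C must belong to every candidate key.
{C}⁺ = {B, C, D, F}, which is all of the schema, so {C} is the only candidate key.

C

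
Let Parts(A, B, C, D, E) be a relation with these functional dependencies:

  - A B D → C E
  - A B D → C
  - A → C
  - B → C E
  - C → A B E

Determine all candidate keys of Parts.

{A, D}, {B, D}, {C, D}

{A, D}⁺: A→C adds C; C→ABE adds B, E → {A, B, C, D, E}. Minimal: {D}⁺ = {D}; {A}⁺ = {A, B, C, E} — none reach the full schema.
{B, D}⁺: B→CE adds C, E; C→ABE adds A → {A, B, C, D, E}. Minimal: {D}⁺ = {D}; {B}⁺ = {A, B, C, E} — none reach the full schema.
{C, D}⁺: C→ABE adds A, B, E → {A, B, C, D, E}. Minimal: {D}⁺ = {D}; {C}⁺ = {A, B, C, E} — none reach the full schema.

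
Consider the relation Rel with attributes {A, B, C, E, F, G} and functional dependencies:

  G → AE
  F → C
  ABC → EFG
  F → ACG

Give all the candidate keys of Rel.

(B, F), (A, B, C), (B, C, G)

Attribute B never appears on the right-hand side of any dependency, so B must belong to every candidate key.
{B}⁺ = {B}, which is not all of the schema, so we must add further attributes.
{B, F}⁺: F→C adds C; F→ACG adds A, G; G→AE adds E → {A, B, C, E, F, G}.
{A, B, C}⁺: ABC→EFG adds E, F, G → {A, B, C, E, F, G}.
{B, C, G}⁺: G→AE adds A, E; ABC→EFG adds F → {A, B, C, E, F, G}.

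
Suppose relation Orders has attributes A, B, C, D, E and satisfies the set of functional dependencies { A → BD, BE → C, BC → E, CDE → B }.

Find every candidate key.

{A, C}, {A, E}

Attribute A never appears on the right-hand side of any dependency, so A must belong to every candidate key.
{A}⁺ = {A, B, D}, which is not all of the schema, so we must add further attributes.
{A, C}⁺: A→BD adds B, D; BC→E adds E → {A, B, C, D, E}.
{A, E}⁺: A→BD adds B, D; BE→C adds C → {A, B, C, D, E}.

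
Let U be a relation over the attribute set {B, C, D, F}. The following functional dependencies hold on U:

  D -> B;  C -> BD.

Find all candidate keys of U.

{C, F}

Attributes C, F never appear on any right-hand side, so every candidate key must contain {C, F}.
{C, F}⁺ = {B, C, D, F}, which is all of the schema, so {C, F} is the only candidate key.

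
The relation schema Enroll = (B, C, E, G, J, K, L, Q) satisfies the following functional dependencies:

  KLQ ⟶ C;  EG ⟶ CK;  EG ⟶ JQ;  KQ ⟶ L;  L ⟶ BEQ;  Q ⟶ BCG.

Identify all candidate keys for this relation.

{L}⁺: L→BEQ adds B, E, Q; Q→BCG adds C, G; EG→CK adds K; EG→JQ adds J → {B, C, E, G, J, K, L, Q}.
{E, G}⁺: EG→CK adds C, K; EG→JQ adds J, Q; KQ→L adds L; L→BEQ adds B → {B, C, E, G, J, K, L, Q}.
{E, Q}⁺: Q→BCG adds B, C, G; EG→CK adds K; EG→JQ adds J; KQ→L adds L → {B, C, E, G, J, K, L, Q}.
{K, Q}⁺: KQ→L adds L; L→BEQ adds B, E; Q→BCG adds C, G; EG→JQ adds J → {B, C, E, G, J, K, L, Q}.
Any other superkey contains one of these as a subset, so there are no further candidate keys.

L; EG; EQ; KQ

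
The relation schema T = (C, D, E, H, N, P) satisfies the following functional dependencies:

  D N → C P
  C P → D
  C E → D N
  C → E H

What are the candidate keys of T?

(C), (D, N)

{C}⁺: C→EH adds E, H; CE→DN adds D, N; DN→CP adds P → {C, D, E, H, N, P}.
{D, N}⁺: DN→CP adds C, P; C→EH adds E, H → {C, D, E, H, N, P}.
Any other superkey contains one of these as a subset, so there are no further candidate keys.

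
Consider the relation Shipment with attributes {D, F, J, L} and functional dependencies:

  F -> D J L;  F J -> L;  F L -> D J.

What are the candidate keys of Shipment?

{F}⁺: F→DJL adds D, J, L → {D, F, J, L}.
No other minimal superkey exists.

{F}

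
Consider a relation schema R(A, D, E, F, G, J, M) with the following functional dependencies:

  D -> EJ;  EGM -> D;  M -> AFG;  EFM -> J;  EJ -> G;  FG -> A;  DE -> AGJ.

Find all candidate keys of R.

Attribute M never appears on the right-hand side of any dependency, so M must belong to every candidate key.
{M}⁺ = {A, F, G, M}, which is not all of the schema, so we must add further attributes.
{D, M}⁺: D→EJ adds E, J; M→AFG adds A, F, G → {A, D, E, F, G, J, M}. Minimal: {M}⁺ = {A, F, G, M}; {D}⁺ = {A, D, E, G, J} — none reach the full schema.
{E, M}⁺: M→AFG adds A, F, G; EFM→J adds J; EGM→D adds D → {A, D, E, F, G, J, M}. Minimal: {M}⁺ = {A, F, G, M}; {E}⁺ = {E} — none reach the full schema.

DM; EM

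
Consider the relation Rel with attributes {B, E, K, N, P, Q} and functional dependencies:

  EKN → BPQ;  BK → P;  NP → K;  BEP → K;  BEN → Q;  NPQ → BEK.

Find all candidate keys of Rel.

{E, K, N}, {E, N, P}, {N, P, Q}, {B, K, N, Q}

Attribute N never appears on the right-hand side of any dependency, so N must belong to every candidate key.
{N}⁺ = {N}, which is not all of the schema, so we must add further attributes.
{E, K, N}⁺: EKN→BPQ adds B, P, Q → {B, E, K, N, P, Q}. Minimal: {K, N}⁺ = {K, N}; {E, N}⁺ = {E, N}; {E, K}⁺ = {E, K} — none reach the full schema.
{E, N, P}⁺: NP→K adds K; EKN→BPQ adds B, Q → {B, E, K, N, P, Q}. Minimal: {N, P}⁺ = {K, N, P}; {E, P}⁺ = {E, P}; {E, N}⁺ = {E, N} — none reach the full schema.
{N, P, Q}⁺: NP→K adds K; NPQ→BEK adds B, E → {B, E, K, N, P, Q}. Minimal: {P, Q}⁺ = {P, Q}; {N, Q}⁺ = {N, Q}; {N, P}⁺ = {K, N, P} — none reach the full schema.
{B, K, N, Q}⁺: BK→P adds P; NPQ→BEK adds E → {B, E, K, N, P, Q}. Minimal: {K, N, Q}⁺ = {K, N, Q}; {B, N, Q}⁺ = {B, N, Q}; {B, K, Q}⁺ = {B, K, P, Q}; … — none reach the full schema.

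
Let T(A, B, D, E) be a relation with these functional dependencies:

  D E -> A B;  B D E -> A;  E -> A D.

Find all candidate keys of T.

E

Attribute E never appears on the right-hand side of any dependency, so E must belong to every candidate key.
{E}⁺ = {A, B, D, E}, which is all of the schema, so {E} is the only candidate key.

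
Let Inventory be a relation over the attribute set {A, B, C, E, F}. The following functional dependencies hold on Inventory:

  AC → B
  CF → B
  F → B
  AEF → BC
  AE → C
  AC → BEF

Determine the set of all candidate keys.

{A, C}, {A, E}

Attribute A never appears on the right-hand side of any dependency, so A must belong to every candidate key.
{A}⁺ = {A}, which is not all of the schema, so we must add further attributes.
{A, C}⁺: AC→B adds B; AC→BEF adds E, F → {A, B, C, E, F}. Minimal: {C}⁺ = {C}; {A}⁺ = {A} — none reach the full schema.
{A, E}⁺: AE→C adds C; AC→BEF adds B, F → {A, B, C, E, F}. Minimal: {E}⁺ = {E}; {A}⁺ = {A} — none reach the full schema.
Any other superkey contains one of these as a subset, so there are no further candidate keys.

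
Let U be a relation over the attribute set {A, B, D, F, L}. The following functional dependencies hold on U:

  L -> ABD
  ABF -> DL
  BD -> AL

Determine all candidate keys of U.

Attribute F never appears on the right-hand side of any dependency, so F must belong to every candidate key.
{F}⁺ = {F}, which is not all of the schema, so we must add further attributes.
{F, L}⁺: L→ABD adds A, B, D → {A, B, D, F, L}. Minimal: {L}⁺ = {A, B, D, L}; {F}⁺ = {F} — none reach the full schema.
{A, B, F}⁺: ABF→DL adds D, L → {A, B, D, F, L}. Minimal: {B, F}⁺ = {B, F}; {A, F}⁺ = {A, F}; {A, B}⁺ = {A, B} — none reach the full schema.
{B, D, F}⁺: BD→AL adds A, L → {A, B, D, F, L}. Minimal: {D, F}⁺ = {D, F}; {B, F}⁺ = {B, F}; {B, D}⁺ = {A, B, D, L} — none reach the full schema.
Any other superkey contains one of these as a subset, so there are no further candidate keys.

FL; ABF; BDF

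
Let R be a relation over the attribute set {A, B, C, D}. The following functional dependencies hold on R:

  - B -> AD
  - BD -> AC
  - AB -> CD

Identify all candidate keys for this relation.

{B}

Attribute B never appears on the right-hand side of any dependency, so B must belong to every candidate key.
{B}⁺ = {A, B, C, D}, which is all of the schema, so {B} is the only candidate key.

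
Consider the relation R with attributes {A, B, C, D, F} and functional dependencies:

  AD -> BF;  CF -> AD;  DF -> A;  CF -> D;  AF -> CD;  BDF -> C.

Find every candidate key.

(A, D); (A, F); (C, F); (D, F)

{A, D}⁺: AD→BF adds B, F; AF→CD adds C → {A, B, C, D, F}. Minimal: {D}⁺ = {D}; {A}⁺ = {A} — none reach the full schema.
{A, F}⁺: AF→CD adds C, D; AD→BF adds B → {A, B, C, D, F}. Minimal: {F}⁺ = {F}; {A}⁺ = {A} — none reach the full schema.
{C, F}⁺: CF→AD adds A, D; AD→BF adds B → {A, B, C, D, F}. Minimal: {F}⁺ = {F}; {C}⁺ = {C} — none reach the full schema.
{D, F}⁺: DF→A adds A; AF→CD adds C; AD→BF adds B → {A, B, C, D, F}. Minimal: {F}⁺ = {F}; {D}⁺ = {D} — none reach the full schema.
Any other superkey contains one of these as a subset, so there are no further candidate keys.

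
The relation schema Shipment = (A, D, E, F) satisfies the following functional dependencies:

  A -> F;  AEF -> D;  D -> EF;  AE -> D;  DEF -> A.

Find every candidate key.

(D), (A, E)

{D}⁺: D→EF adds E, F; DEF→A adds A → {A, D, E, F}.
{A, E}⁺: A→F adds F; AEF→D adds D → {A, D, E, F}. Minimal: {E}⁺ = {E}; {A}⁺ = {A, F} — none reach the full schema.
Any other superkey contains one of these as a subset, so there are no further candidate keys.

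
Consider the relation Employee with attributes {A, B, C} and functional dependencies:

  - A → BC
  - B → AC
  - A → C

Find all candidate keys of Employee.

A, B

{A}⁺: A→BC adds B, C → {A, B, C}.
{B}⁺: B→AC adds A, C → {A, B, C}.
Any other superkey contains one of these as a subset, so there are no further candidate keys.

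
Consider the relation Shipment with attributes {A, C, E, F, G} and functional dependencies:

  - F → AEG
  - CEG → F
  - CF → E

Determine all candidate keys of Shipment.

(C, F); (C, E, G)

Attribute C never appears on the right-hand side of any dependency, so C must belong to every candidate key.
{C}⁺ = {C}, which is not all of the schema, so we must add further attributes.
{C, F}⁺: F→AEG adds A, E, G → {A, C, E, F, G}. Minimal: {F}⁺ = {A, E, F, G}; {C}⁺ = {C} — none reach the full schema.
{C, E, G}⁺: CEG→F adds F; F→AEG adds A → {A, C, E, F, G}. Minimal: {E, G}⁺ = {E, G}; {C, G}⁺ = {C, G}; {C, E}⁺ = {C, E} — none reach the full schema.
Any other superkey contains one of these as a subset, so there are no further candidate keys.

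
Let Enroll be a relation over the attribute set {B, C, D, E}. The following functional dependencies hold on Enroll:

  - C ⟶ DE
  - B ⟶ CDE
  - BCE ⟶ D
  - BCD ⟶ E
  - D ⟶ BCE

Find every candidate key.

{B}, {C}, {D}

{B}⁺: B→CDE adds C, D, E → {B, C, D, E}.
{C}⁺: C→DE adds D, E; D→BCE adds B → {B, C, D, E}.
{D}⁺: D→BCE adds B, C, E → {B, C, D, E}.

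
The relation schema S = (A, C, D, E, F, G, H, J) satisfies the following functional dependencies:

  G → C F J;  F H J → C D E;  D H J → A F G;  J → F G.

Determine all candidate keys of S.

{G, H}, {H, J}

Attribute H never appears on the right-hand side of any dependency, so H must belong to every candidate key.
{H}⁺ = {H}, which is not all of the schema, so we must add further attributes.
{G, H}⁺: G→CFJ adds C, F, J; FHJ→CDE adds D, E; DHJ→AFG adds A → {A, C, D, E, F, G, H, J}.
{H, J}⁺: J→FG adds F, G; G→CFJ adds C; FHJ→CDE adds D, E; DHJ→AFG adds A → {A, C, D, E, F, G, H, J}.
Any other superkey contains one of these as a subset, so there are no further candidate keys.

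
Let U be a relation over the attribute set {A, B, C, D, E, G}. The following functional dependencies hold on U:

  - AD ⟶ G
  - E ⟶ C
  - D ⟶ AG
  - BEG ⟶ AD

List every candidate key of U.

{B, D, E}⁺: E→C adds C; D→AG adds A, G → {A, B, C, D, E, G}. Minimal: {D, E}⁺ = {A, C, D, E, G}; {B, E}⁺ = {B, C, E}; {B, D}⁺ = {A, B, D, G} — none reach the full schema.
{B, E, G}⁺: E→C adds C; BEG→AD adds A, D → {A, B, C, D, E, G}. Minimal: {E, G}⁺ = {C, E, G}; {B, G}⁺ = {B, G}; {B, E}⁺ = {B, C, E} — none reach the full schema.
Any other superkey contains one of these as a subset, so there are no further candidate keys.

{B, D, E}, {B, E, G}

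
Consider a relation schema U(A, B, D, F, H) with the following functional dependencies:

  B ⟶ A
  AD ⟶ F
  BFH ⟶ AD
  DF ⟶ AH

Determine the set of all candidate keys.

{B, D}, {B, F, H}

Attribute B never appears on the right-hand side of any dependency, so B must belong to every candidate key.
{B}⁺ = {A, B}, which is not all of the schema, so we must add further attributes.
{B, D}⁺: B→A adds A; AD→F adds F; DF→AH adds H → {A, B, D, F, H}. Minimal: {D}⁺ = {D}; {B}⁺ = {A, B} — none reach the full schema.
{B, F, H}⁺: B→A adds A; BFH→AD adds D → {A, B, D, F, H}. Minimal: {F, H}⁺ = {F, H}; {B, H}⁺ = {A, B, H}; {B, F}⁺ = {A, B, F} — none reach the full schema.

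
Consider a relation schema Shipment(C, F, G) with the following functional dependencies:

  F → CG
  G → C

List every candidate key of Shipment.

Attribute F never appears on the right-hand side of any dependency, so F must belong to every candidate key.
{F}⁺ = {C, F, G}, which is all of the schema, so {F} is the only candidate key.

(F)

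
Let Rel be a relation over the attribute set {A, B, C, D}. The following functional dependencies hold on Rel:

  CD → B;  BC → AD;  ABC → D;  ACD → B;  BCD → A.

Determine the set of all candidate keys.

BC, CD

Attribute C never appears on the right-hand side of any dependency, so C must belong to every candidate key.
{C}⁺ = {C}, which is not all of the schema, so we must add further attributes.
{B, C}⁺: BC→AD adds A, D → {A, B, C, D}. Minimal: {C}⁺ = {C}; {B}⁺ = {B} — none reach the full schema.
{C, D}⁺: CD→B adds B; BC→AD adds A → {A, B, C, D}. Minimal: {D}⁺ = {D}; {C}⁺ = {C} — none reach the full schema.
Any other superkey contains one of these as a subset, so there are no further candidate keys.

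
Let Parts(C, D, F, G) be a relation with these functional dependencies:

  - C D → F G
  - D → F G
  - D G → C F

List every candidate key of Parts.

(D)

Attribute D never appears on the right-hand side of any dependency, so D must belong to every candidate key.
{D}⁺ = {C, D, F, G}, which is all of the schema, so {D} is the only candidate key.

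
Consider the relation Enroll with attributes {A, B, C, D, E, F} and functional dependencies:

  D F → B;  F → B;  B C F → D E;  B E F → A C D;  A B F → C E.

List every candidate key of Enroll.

{A, F}; {C, F}; {E, F}

{A, F}⁺: F→B adds B; ABF→CE adds C, E; BCF→DE adds D → {A, B, C, D, E, F}. Minimal: {F}⁺ = {B, F}; {A}⁺ = {A} — none reach the full schema.
{C, F}⁺: F→B adds B; BCF→DE adds D, E; BEF→ACD adds A → {A, B, C, D, E, F}. Minimal: {F}⁺ = {B, F}; {C}⁺ = {C} — none reach the full schema.
{E, F}⁺: F→B adds B; BEF→ACD adds A, C, D → {A, B, C, D, E, F}. Minimal: {F}⁺ = {B, F}; {E}⁺ = {E} — none reach the full schema.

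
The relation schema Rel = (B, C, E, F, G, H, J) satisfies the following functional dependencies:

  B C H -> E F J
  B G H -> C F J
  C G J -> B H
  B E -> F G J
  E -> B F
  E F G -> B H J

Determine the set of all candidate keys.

E, BCH, BGH, CGJ

{E}⁺: E→BF adds B, F; BE→FGJ adds G, J; EFG→BHJ adds H; BGH→CFJ adds C → {B, C, E, F, G, H, J}.
{B, C, H}⁺: BCH→EFJ adds E, F, J; BE→FGJ adds G → {B, C, E, F, G, H, J}.
{B, G, H}⁺: BGH→CFJ adds C, F, J; BCH→EFJ adds E → {B, C, E, F, G, H, J}.
{C, G, J}⁺: CGJ→BH adds B, H; BCH→EFJ adds E, F → {B, C, E, F, G, H, J}.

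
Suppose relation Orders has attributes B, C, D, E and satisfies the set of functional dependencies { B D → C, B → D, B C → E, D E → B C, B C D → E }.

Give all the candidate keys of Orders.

B; DE

{B}⁺: B→D adds D; BD→C adds C; BC→E adds E → {B, C, D, E}.
{D, E}⁺: DE→BC adds B, C → {B, C, D, E}.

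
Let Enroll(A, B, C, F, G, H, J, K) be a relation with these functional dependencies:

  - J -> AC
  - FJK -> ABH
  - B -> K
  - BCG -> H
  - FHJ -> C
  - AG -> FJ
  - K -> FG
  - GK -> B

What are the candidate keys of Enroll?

{A, B}, {A, K}, {B, J}, {J, K}

{A, B}⁺: B→K adds K; K→FG adds F, G; AG→FJ adds J; J→AC adds C; FJK→ABH adds H → {A, B, C, F, G, H, J, K}. Minimal: {B}⁺ = {B, F, G, K}; {A}⁺ = {A} — none reach the full schema.
{A, K}⁺: K→FG adds F, G; GK→B adds B; AG→FJ adds J; J→AC adds C; FJK→ABH adds H → {A, B, C, F, G, H, J, K}. Minimal: {K}⁺ = {B, F, G, K}; {A}⁺ = {A} — none reach the full schema.
{B, J}⁺: J→AC adds A, C; B→K adds K; K→FG adds F, G; FJK→ABH adds H → {A, B, C, F, G, H, J, K}. Minimal: {J}⁺ = {A, C, J}; {B}⁺ = {B, F, G, K} — none reach the full schema.
{J, K}⁺: J→AC adds A, C; K→FG adds F, G; GK→B adds B; FJK→ABH adds H → {A, B, C, F, G, H, J, K}. Minimal: {K}⁺ = {B, F, G, K}; {J}⁺ = {A, C, J} — none reach the full schema.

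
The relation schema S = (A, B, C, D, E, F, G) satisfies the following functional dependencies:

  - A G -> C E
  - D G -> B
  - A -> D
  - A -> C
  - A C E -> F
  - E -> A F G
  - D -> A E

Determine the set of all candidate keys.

{A}; {D}; {E}

{A}⁺: A→D adds D; A→C adds C; D→AE adds E; ACE→F adds F; E→AFG adds G; DG→B adds B → {A, B, C, D, E, F, G}.
{D}⁺: D→AE adds A, E; A→C adds C; ACE→F adds F; E→AFG adds G; DG→B adds B → {A, B, C, D, E, F, G}.
{E}⁺: E→AFG adds A, F, G; AG→CE adds C; A→D adds D; DG→B adds B → {A, B, C, D, E, F, G}.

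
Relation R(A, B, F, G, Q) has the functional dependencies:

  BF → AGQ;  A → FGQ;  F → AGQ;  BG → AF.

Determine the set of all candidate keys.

{A, B}; {B, F}; {B, G}

Attribute B never appears on the right-hand side of any dependency, so B must belong to every candidate key.
{B}⁺ = {B}, which is not all of the schema, so we must add further attributes.
{A, B}⁺: A→FGQ adds F, G, Q → {A, B, F, G, Q}. Minimal: {B}⁺ = {B}; {A}⁺ = {A, F, G, Q} — none reach the full schema.
{B, F}⁺: BF→AGQ adds A, G, Q → {A, B, F, G, Q}. Minimal: {F}⁺ = {A, F, G, Q}; {B}⁺ = {B} — none reach the full schema.
{B, G}⁺: BG→AF adds A, F; BF→AGQ adds Q → {A, B, F, G, Q}. Minimal: {G}⁺ = {G}; {B}⁺ = {B} — none reach the full schema.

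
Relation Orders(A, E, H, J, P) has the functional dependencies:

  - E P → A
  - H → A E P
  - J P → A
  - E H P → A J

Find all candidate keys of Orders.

{H}

Attribute H never appears on the right-hand side of any dependency, so H must belong to every candidate key.
{H}⁺ = {A, E, H, J, P}, which is all of the schema, so {H} is the only candidate key.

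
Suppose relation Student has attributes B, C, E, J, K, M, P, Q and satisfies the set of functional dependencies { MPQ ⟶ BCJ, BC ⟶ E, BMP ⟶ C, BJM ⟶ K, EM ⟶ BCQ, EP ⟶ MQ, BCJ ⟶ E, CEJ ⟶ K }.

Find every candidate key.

{E, P}, {B, C, P}, {B, M, P}, {M, P, Q}

Attribute P never appears on the right-hand side of any dependency, so P must belong to every candidate key.
{P}⁺ = {P}, which is not all of the schema, so we must add further attributes.
{E, P}⁺: EP→MQ adds M, Q; MPQ→BCJ adds B, C, J; BJM→K adds K → {B, C, E, J, K, M, P, Q}. Minimal: {P}⁺ = {P}; {E}⁺ = {E} — none reach the full schema.
{B, C, P}⁺: BC→E adds E; EP→MQ adds M, Q; MPQ→BCJ adds J; BJM→K adds K → {B, C, E, J, K, M, P, Q}. Minimal: {C, P}⁺ = {C, P}; {B, P}⁺ = {B, P}; {B, C}⁺ = {B, C, E} — none reach the full schema.
{B, M, P}⁺: BMP→C adds C; BC→E adds E; EM→BCQ adds Q; MPQ→BCJ adds J; BJM→K adds K → {B, C, E, J, K, M, P, Q}. Minimal: {M, P}⁺ = {M, P}; {B, P}⁺ = {B, P}; {B, M}⁺ = {B, M} — none reach the full schema.
{M, P, Q}⁺: MPQ→BCJ adds B, C, J; BC→E adds E; BJM→K adds K → {B, C, E, J, K, M, P, Q}. Minimal: {P, Q}⁺ = {P, Q}; {M, Q}⁺ = {M, Q}; {M, P}⁺ = {M, P} — none reach the full schema.
Any other superkey contains one of these as a subset, so there are no further candidate keys.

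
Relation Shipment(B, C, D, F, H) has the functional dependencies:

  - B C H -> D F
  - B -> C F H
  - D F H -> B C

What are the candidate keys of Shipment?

{B}; {D, F, H}

{B}⁺: B→CFH adds C, F, H; BCH→DF adds D → {B, C, D, F, H}.
{D, F, H}⁺: DFH→BC adds B, C → {B, C, D, F, H}. Minimal: {F, H}⁺ = {F, H}; {D, H}⁺ = {D, H}; {D, F}⁺ = {D, F} — none reach the full schema.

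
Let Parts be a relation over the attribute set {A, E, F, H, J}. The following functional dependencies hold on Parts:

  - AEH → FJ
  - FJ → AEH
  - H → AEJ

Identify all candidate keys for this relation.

{H}; {F, J}

{H}⁺: H→AEJ adds A, E, J; AEH→FJ adds F → {A, E, F, H, J}.
{F, J}⁺: FJ→AEH adds A, E, H → {A, E, F, H, J}.
Any other superkey contains one of these as a subset, so there are no further candidate keys.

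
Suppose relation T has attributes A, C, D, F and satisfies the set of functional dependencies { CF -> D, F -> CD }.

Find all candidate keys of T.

{A, F}⁺: F→CD adds C, D → {A, C, D, F}. Minimal: {F}⁺ = {C, D, F}; {A}⁺ = {A} — none reach the full schema.

(A, F)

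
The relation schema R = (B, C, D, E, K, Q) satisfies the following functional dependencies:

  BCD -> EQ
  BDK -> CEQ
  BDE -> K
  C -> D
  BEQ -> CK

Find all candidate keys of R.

Attribute B never appears on the right-hand side of any dependency, so B must belong to every candidate key.
{B}⁺ = {B}, which is not all of the schema, so we must add further attributes.
{B, C}⁺: C→D adds D; BCD→EQ adds E, Q; BDE→K adds K → {B, C, D, E, K, Q}.
{B, D, E}⁺: BDE→K adds K; BDK→CEQ adds C, Q → {B, C, D, E, K, Q}.
{B, D, K}⁺: BDK→CEQ adds C, E, Q → {B, C, D, E, K, Q}.
{B, E, Q}⁺: BEQ→CK adds C, K; C→D adds D → {B, C, D, E, K, Q}.
Any other superkey contains one of these as a subset, so there are no further candidate keys.

(B, C); (B, D, E); (B, D, K); (B, E, Q)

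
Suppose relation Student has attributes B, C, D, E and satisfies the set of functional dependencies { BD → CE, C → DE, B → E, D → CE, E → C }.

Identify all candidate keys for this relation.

Attribute B never appears on the right-hand side of any dependency, so B must belong to every candidate key.
{B}⁺ = {B, C, D, E}, which is all of the schema, so {B} is the only candidate key.

(B)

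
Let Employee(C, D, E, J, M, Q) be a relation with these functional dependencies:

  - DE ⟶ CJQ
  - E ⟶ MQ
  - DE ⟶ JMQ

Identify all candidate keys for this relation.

(D, E)

Attributes D, E never appear on any right-hand side, so every candidate key must contain {D, E}.
{D, E}⁺ = {C, D, E, J, M, Q}, which is all of the schema, so {D, E} is the only candidate key.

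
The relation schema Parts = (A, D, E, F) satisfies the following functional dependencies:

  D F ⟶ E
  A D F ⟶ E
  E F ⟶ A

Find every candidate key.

Attributes D, F never appear on any right-hand side, so every candidate key must contain {D, F}.
{D, F}⁺ = {A, D, E, F}, which is all of the schema, so {D, F} is the only candidate key.

(D, F)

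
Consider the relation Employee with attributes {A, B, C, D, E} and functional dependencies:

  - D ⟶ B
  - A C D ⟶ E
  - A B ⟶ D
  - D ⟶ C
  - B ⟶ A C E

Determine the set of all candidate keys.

{B}⁺: B→ACE adds A, C, E; AB→D adds D → {A, B, C, D, E}.
{D}⁺: D→B adds B; D→C adds C; B→ACE adds A, E → {A, B, C, D, E}.
Any other superkey contains one of these as a subset, so there are no further candidate keys.

{B}; {D}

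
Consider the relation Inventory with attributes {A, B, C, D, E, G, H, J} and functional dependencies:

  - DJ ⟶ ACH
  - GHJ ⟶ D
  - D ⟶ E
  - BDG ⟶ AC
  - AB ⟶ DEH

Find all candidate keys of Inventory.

{A, B, G, J}⁺: AB→DEH adds D, E, H; DJ→ACH adds C → {A, B, C, D, E, G, H, J}.
{B, D, G, J}⁺: DJ→ACH adds A, C, H; D→E adds E → {A, B, C, D, E, G, H, J}.
{B, G, H, J}⁺: GHJ→D adds D; D→E adds E; BDG→AC adds A, C → {A, B, C, D, E, G, H, J}.

(A, B, G, J), (B, D, G, J), (B, G, H, J)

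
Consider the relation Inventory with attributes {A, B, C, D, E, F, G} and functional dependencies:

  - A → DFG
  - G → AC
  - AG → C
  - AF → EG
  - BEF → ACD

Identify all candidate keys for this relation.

{A, B}, {B, G}, {B, E, F}

Attribute B never appears on the right-hand side of any dependency, so B must belong to every candidate key.
{B}⁺ = {B}, which is not all of the schema, so we must add further attributes.
{A, B}⁺: A→DFG adds D, F, G; G→AC adds C; AF→EG adds E → {A, B, C, D, E, F, G}.
{B, G}⁺: G→AC adds A, C; A→DFG adds D, F; AF→EG adds E → {A, B, C, D, E, F, G}.
{B, E, F}⁺: BEF→ACD adds A, C, D; A→DFG adds G → {A, B, C, D, E, F, G}.
Any other superkey contains one of these as a subset, so there are no further candidate keys.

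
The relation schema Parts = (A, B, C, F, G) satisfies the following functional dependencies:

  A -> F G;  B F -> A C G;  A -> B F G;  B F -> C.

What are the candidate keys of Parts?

{A}⁺: A→FG adds F, G; A→BFG adds B; BF→C adds C → {A, B, C, F, G}.
{B, F}⁺: BF→ACG adds A, C, G → {A, B, C, F, G}. Minimal: {F}⁺ = {F}; {B}⁺ = {B} — none reach the full schema.
Any other superkey contains one of these as a subset, so there are no further candidate keys.

A, BF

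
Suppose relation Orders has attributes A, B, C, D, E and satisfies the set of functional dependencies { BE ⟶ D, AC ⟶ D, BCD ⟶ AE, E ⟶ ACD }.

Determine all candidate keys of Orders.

{B, E}⁺: BE→D adds D; E→ACD adds A, C → {A, B, C, D, E}. Minimal: {E}⁺ = {A, C, D, E}; {B}⁺ = {B} — none reach the full schema.
{A, B, C}⁺: AC→D adds D; BCD→AE adds E → {A, B, C, D, E}. Minimal: {B, C}⁺ = {B, C}; {A, C}⁺ = {A, C, D}; {A, B}⁺ = {A, B} — none reach the full schema.
{B, C, D}⁺: BCD→AE adds A, E → {A, B, C, D, E}. Minimal: {C, D}⁺ = {C, D}; {B, D}⁺ = {B, D}; {B, C}⁺ = {B, C} — none reach the full schema.

{B, E}, {A, B, C}, {B, C, D}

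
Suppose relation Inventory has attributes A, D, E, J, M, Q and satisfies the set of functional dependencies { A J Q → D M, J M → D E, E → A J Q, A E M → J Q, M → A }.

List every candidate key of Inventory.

{E}⁺: E→AJQ adds A, J, Q; AJQ→DM adds D, M → {A, D, E, J, M, Q}.
{J, M}⁺: JM→DE adds D, E; E→AJQ adds A, Q → {A, D, E, J, M, Q}. Minimal: {M}⁺ = {A, M}; {J}⁺ = {J} — none reach the full schema.
{A, J, Q}⁺: AJQ→DM adds D, M; JM→DE adds E → {A, D, E, J, M, Q}. Minimal: {J, Q}⁺ = {J, Q}; {A, Q}⁺ = {A, Q}; {A, J}⁺ = {A, J} — none reach the full schema.

{E}, {J, M}, {A, J, Q}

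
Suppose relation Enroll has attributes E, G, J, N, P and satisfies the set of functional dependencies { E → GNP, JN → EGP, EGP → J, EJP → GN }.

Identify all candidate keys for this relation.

{E}⁺: E→GNP adds G, N, P; EGP→J adds J → {E, G, J, N, P}.
{J, N}⁺: JN→EGP adds E, G, P → {E, G, J, N, P}.
Any other superkey contains one of these as a subset, so there are no further candidate keys.

E, JN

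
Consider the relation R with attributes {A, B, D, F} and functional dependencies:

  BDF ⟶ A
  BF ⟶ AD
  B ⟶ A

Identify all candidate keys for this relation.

Attributes B, F never appear on any right-hand side, so every candidate key must contain {B, F}.
{B, F}⁺ = {A, B, D, F}, which is all of the schema, so {B, F} is the only candidate key.

BF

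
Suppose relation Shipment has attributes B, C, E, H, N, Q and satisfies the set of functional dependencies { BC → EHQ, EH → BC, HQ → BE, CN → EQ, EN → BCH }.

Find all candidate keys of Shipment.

CN, EN, HNQ

Attribute N never appears on the right-hand side of any dependency, so N must belong to every candidate key.
{N}⁺ = {N}, which is not all of the schema, so we must add further attributes.
{C, N}⁺: CN→EQ adds E, Q; EN→BCH adds B, H → {B, C, E, H, N, Q}.
{E, N}⁺: EN→BCH adds B, C, H; BC→EHQ adds Q → {B, C, E, H, N, Q}.
{H, N, Q}⁺: HQ→BE adds B, E; EN→BCH adds C → {B, C, E, H, N, Q}.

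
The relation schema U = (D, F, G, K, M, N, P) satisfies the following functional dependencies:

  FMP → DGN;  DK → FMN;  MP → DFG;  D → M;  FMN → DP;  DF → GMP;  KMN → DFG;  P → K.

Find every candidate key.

DF, DK, DP, MP, FMN, KMN

{D, F}⁺: D→M adds M; DF→GMP adds G, P; P→K adds K; FMP→DGN adds N → {D, F, G, K, M, N, P}. Minimal: {F}⁺ = {F}; {D}⁺ = {D, M} — none reach the full schema.
{D, K}⁺: DK→FMN adds F, M, N; FMN→DP adds P; DF→GMP adds G → {D, F, G, K, M, N, P}. Minimal: {K}⁺ = {K}; {D}⁺ = {D, M} — none reach the full schema.
{D, P}⁺: D→M adds M; P→K adds K; DK→FMN adds F, N; MP→DFG adds G → {D, F, G, K, M, N, P}. Minimal: {P}⁺ = {K, P}; {D}⁺ = {D, M} — none reach the full schema.
{M, P}⁺: MP→DFG adds D, F, G; P→K adds K; FMP→DGN adds N → {D, F, G, K, M, N, P}. Minimal: {P}⁺ = {K, P}; {M}⁺ = {M} — none reach the full schema.
{F, M, N}⁺: FMN→DP adds D, P; DF→GMP adds G; P→K adds K → {D, F, G, K, M, N, P}. Minimal: {M, N}⁺ = {M, N}; {F, N}⁺ = {F, N}; {F, M}⁺ = {F, M} — none reach the full schema.
{K, M, N}⁺: KMN→DFG adds D, F, G; FMN→DP adds P → {D, F, G, K, M, N, P}. Minimal: {M, N}⁺ = {M, N}; {K, N}⁺ = {K, N}; {K, M}⁺ = {K, M} — none reach the full schema.
Any other superkey contains one of these as a subset, so there are no further candidate keys.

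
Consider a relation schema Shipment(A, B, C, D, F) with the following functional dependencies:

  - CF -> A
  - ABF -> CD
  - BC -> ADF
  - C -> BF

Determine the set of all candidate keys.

{C}⁺: C→BF adds B, F; CF→A adds A; ABF→CD adds D → {A, B, C, D, F}.
{A, B, F}⁺: ABF→CD adds C, D → {A, B, C, D, F}.
Any other superkey contains one of these as a subset, so there are no further candidate keys.

C, ABF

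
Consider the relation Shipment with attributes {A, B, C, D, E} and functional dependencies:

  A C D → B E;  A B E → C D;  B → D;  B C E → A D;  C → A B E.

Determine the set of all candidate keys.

{C}, {A, B, E}

{C}⁺: C→ABE adds A, B, E; ABE→CD adds D → {A, B, C, D, E}.
{A, B, E}⁺: ABE→CD adds C, D → {A, B, C, D, E}.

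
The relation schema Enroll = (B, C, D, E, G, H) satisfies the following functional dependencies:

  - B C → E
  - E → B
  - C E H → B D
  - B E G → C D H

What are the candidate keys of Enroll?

{E, G}, {B, C, G}

Attribute G never appears on the right-hand side of any dependency, so G must belong to every candidate key.
{G}⁺ = {G}, which is not all of the schema, so we must add further attributes.
{E, G}⁺: E→B adds B; BEG→CDH adds C, D, H → {B, C, D, E, G, H}. Minimal: {G}⁺ = {G}; {E}⁺ = {B, E} — none reach the full schema.
{B, C, G}⁺: BC→E adds E; BEG→CDH adds D, H → {B, C, D, E, G, H}. Minimal: {C, G}⁺ = {C, G}; {B, G}⁺ = {B, G}; {B, C}⁺ = {B, C, E} — none reach the full schema.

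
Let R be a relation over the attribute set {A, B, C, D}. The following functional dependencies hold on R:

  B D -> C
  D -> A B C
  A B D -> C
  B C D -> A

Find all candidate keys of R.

(D)

{D}⁺: D→ABC adds A, B, C → {A, B, C, D}.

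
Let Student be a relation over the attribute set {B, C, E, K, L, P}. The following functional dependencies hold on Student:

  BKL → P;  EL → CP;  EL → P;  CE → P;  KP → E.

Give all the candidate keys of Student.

Attributes B, K, L never appear on any right-hand side, so every candidate key must contain {B, K, L}.
{B, K, L}⁺ = {B, C, E, K, L, P}, which is all of the schema, so {B, K, L} is the only candidate key.

(B, K, L)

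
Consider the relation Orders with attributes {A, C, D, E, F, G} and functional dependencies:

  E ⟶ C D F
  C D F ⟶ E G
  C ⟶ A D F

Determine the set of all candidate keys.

(C), (E)

{C}⁺: C→ADF adds A, D, F; CDF→EG adds E, G → {A, C, D, E, F, G}.
{E}⁺: E→CDF adds C, D, F; CDF→EG adds G; C→ADF adds A → {A, C, D, E, F, G}.
Any other superkey contains one of these as a subset, so there are no further candidate keys.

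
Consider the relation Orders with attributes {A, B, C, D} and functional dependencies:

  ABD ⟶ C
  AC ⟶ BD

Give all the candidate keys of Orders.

Attribute A never appears on the right-hand side of any dependency, so A must belong to every candidate key.
{A}⁺ = {A}, which is not all of the schema, so we must add further attributes.
{A, C}⁺: AC→BD adds B, D → {A, B, C, D}. Minimal: {C}⁺ = {C}; {A}⁺ = {A} — none reach the full schema.
{A, B, D}⁺: ABD→C adds C → {A, B, C, D}. Minimal: {B, D}⁺ = {B, D}; {A, D}⁺ = {A, D}; {A, B}⁺ = {A, B} — none reach the full schema.

{A, C}, {A, B, D}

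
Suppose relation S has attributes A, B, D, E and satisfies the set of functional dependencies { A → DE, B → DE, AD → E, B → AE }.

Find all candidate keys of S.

Attribute B never appears on the right-hand side of any dependency, so B must belong to every candidate key.
{B}⁺ = {A, B, D, E}, which is all of the schema, so {B} is the only candidate key.

{B}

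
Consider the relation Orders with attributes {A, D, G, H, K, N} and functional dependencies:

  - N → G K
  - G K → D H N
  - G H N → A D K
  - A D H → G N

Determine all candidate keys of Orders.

{N}⁺: N→GK adds G, K; GK→DHN adds D, H; GHN→ADK adds A → {A, D, G, H, K, N}.
{G, K}⁺: GK→DHN adds D, H, N; GHN→ADK adds A → {A, D, G, H, K, N}.
{A, D, H}⁺: ADH→GN adds G, N; N→GK adds K → {A, D, G, H, K, N}.
Any other superkey contains one of these as a subset, so there are no further candidate keys.

N; GK; ADH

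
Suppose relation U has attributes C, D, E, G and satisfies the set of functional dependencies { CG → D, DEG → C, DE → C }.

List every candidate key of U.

{C, E, G}⁺: CG→D adds D → {C, D, E, G}.
{D, E, G}⁺: DEG→C adds C → {C, D, E, G}.
Any other superkey contains one of these as a subset, so there are no further candidate keys.

CEG; DEG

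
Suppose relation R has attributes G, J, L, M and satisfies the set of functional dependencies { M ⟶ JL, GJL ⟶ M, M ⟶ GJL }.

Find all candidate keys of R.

{M}⁺: M→JL adds J, L; M→GJL adds G → {G, J, L, M}.
{G, J, L}⁺: GJL→M adds M → {G, J, L, M}.

M; GJL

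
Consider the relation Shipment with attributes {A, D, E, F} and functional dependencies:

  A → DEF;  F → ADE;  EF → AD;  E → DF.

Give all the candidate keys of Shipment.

{A}, {E}, {F}

{A}⁺: A→DEF adds D, E, F → {A, D, E, F}.
{E}⁺: E→DF adds D, F; F→ADE adds A → {A, D, E, F}.
{F}⁺: F→ADE adds A, D, E → {A, D, E, F}.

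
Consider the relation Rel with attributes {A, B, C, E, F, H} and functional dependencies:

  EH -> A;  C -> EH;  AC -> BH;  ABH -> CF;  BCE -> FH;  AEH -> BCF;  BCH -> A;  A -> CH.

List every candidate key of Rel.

{A}⁺: A→CH adds C, H; C→EH adds E; AC→BH adds B; ABH→CF adds F → {A, B, C, E, F, H}.
{C}⁺: C→EH adds E, H; EH→A adds A; AC→BH adds B; ABH→CF adds F → {A, B, C, E, F, H}.
{E, H}⁺: EH→A adds A; AEH→BCF adds B, C, F → {A, B, C, E, F, H}. Minimal: {H}⁺ = {H}; {E}⁺ = {E} — none reach the full schema.

{A}, {C}, {E, H}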